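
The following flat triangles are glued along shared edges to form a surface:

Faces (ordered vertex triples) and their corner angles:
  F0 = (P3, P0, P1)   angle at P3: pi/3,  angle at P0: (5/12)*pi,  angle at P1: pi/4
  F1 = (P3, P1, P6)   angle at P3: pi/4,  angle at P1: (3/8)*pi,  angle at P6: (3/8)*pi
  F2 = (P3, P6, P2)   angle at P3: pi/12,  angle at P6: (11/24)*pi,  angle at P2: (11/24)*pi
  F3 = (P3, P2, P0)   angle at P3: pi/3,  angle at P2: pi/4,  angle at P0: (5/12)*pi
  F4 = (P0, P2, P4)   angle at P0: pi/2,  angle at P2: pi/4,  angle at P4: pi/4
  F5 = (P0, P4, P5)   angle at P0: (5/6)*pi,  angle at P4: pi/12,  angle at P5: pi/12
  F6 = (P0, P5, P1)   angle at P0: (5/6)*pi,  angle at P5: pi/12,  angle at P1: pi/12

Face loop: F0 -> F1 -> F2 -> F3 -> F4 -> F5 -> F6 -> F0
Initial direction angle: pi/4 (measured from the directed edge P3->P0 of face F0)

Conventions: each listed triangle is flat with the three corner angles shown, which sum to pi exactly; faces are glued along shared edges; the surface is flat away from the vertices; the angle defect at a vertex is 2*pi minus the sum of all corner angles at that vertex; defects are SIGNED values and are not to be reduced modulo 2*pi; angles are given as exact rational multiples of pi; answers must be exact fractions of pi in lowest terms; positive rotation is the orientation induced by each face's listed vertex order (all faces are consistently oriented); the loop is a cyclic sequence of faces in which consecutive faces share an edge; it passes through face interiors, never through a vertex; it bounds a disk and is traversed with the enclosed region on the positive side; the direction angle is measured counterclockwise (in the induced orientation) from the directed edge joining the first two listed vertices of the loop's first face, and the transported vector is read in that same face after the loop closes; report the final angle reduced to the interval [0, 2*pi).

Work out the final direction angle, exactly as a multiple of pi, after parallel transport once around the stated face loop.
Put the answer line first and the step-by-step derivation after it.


Answer: final direction angle = pi/4

enclosed vertex P0: corner angles sum to 3*pi, defect = 2*pi - 3*pi = -pi
enclosed vertex P3: corner angles sum to pi, defect = 2*pi - pi = pi
transport around the loop rotates by the sum of enclosed defects; add to the initial angle mod 2*pi
final angle = pi/4 + 0 = pi/4 (mod 2*pi)


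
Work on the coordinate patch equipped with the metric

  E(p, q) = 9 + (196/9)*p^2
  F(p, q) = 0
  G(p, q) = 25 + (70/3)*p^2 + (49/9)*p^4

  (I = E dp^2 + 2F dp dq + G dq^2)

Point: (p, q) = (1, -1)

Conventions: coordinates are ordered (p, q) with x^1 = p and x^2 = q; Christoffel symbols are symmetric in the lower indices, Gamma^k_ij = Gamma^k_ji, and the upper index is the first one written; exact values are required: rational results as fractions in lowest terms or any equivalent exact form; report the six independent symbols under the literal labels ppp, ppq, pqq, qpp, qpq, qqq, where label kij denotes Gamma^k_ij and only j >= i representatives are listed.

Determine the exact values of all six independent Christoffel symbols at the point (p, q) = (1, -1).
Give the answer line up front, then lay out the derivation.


Answer: Gamma_ppp = 196/277, Gamma_ppq = 0, Gamma_pqq = -308/277, Gamma_qpp = 0, Gamma_qpq = 7/11, Gamma_qqq = 0

E = 277/9, F = 0, G = 484/9 at the point
E_p = 392/9, E_q = 0, F_p = 0, F_q = 0, G_p = 616/9, G_q = 0
EG - F^2 = 134068/81;  g^inv = (81/134068) * [[484/9, 0], [0, 277/9]]
first-kind symbols [ij,l] = (1/2)(d_i g_jl + d_j g_il - d_l g_ij): [pp,p] = E_p/2 = 196/9, [pp,q] = F_p - E_q/2 = 0, [pq,p] = E_q/2 = 0, [pq,q] = G_p/2 = 308/9, [qq,p] = F_q - G_p/2 = -308/9, [qq,q] = G_q/2 = 0
Gamma^p_ij = (G*[ij,p] - F*[ij,q])/(EG - F^2), Gamma^q_ij = (E*[ij,q] - F*[ij,p])/(EG - F^2)


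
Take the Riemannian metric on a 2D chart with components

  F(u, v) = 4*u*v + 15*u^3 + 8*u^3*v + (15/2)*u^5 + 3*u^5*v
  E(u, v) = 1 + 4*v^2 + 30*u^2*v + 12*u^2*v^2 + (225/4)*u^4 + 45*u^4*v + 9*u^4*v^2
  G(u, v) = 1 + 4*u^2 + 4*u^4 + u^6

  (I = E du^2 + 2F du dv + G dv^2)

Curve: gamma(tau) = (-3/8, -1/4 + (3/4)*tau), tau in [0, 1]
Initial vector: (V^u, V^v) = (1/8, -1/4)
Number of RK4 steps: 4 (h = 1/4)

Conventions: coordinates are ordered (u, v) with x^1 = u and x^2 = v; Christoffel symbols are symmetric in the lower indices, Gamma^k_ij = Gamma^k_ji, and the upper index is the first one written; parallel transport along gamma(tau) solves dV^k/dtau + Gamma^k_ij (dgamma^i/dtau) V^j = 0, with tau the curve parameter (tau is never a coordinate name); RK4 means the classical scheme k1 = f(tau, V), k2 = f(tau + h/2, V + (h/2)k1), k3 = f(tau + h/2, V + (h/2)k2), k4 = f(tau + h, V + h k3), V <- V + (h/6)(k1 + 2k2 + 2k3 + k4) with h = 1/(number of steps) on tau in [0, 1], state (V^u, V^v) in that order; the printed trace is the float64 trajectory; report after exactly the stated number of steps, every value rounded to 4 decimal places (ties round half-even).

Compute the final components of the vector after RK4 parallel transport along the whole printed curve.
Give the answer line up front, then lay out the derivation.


Answer: V^u = 0.0652, V^v = -0.2053

gamma'(tau) = (0, 3/4); f(tau, V)^k = -Gamma^k_ij(gamma(tau)) gamma'^i(tau) V^j; h = 1/4; intermediate values shown to 6 dp
curve data and Christoffel symbols at the stage parameters:
  tau = 0.000000: gamma = (-0.375000, -0.250000), gamma' = (0.000000, 0.750000); Gamma_uuu = -1.231825, Gamma_uuv = 0.589299, Gamma_uvv = 0.000000, Gamma_vuu = 2.201217, Gamma_vuv = -1.053051, Gamma_vvv = 0.000000
  tau = 0.125000: gamma = (-0.375000, -0.156250), gamma' = (0.000000, 0.750000); Gamma_uuu = -1.696829, Gamma_uuv = 0.779285, Gamma_uvv = 0.000000, Gamma_vuu = 2.014143, Gamma_vuv = -0.925014, Gamma_vvv = 0.000000
  tau = 0.250000: gamma = (-0.375000, -0.062500), gamma' = (0.000000, 0.750000); Gamma_uuu = -2.013578, Gamma_uuv = 0.889187, Gamma_uvv = 0.000000, Gamma_vuu = 1.789363, Gamma_vuv = -0.790175, Gamma_vvv = 0.000000
  tau = 0.375000: gamma = (-0.375000, 0.031250), gamma' = (0.000000, 0.750000); Gamma_uuu = -2.203131, Gamma_uuv = 0.936860, Gamma_uvv = 0.000000, Gamma_vuu = 1.564556, Gamma_vuv = -0.665312, Gamma_vvv = 0.000000
  tau = 0.500000: gamma = (-0.375000, 0.125000), gamma' = (0.000000, 0.750000); Gamma_uuu = -2.299205, Gamma_uuv = 0.942796, Gamma_uvv = 0.000000, Gamma_vuu = 1.359674, Gamma_vuv = -0.557538, Gamma_vvv = 0.000000
  tau = 0.625000: gamma = (-0.375000, 0.218750), gamma' = (0.000000, 0.750000); Gamma_uuu = -2.332771, Gamma_uuv = 0.923575, Gamma_uvv = 0.000000, Gamma_vuu = 1.181842, Gamma_vuv = -0.467907, Gamma_vvv = 0.000000
  tau = 0.750000: gamma = (-0.375000, 0.312500), gamma' = (0.000000, 0.750000); Gamma_uuu = -2.327151, Gamma_uuv = 0.890638, Gamma_uvv = 0.000000, Gamma_vuu = 1.031223, Gamma_vuv = -0.394666, Gamma_vvv = 0.000000
  tau = 0.875000: gamma = (-0.375000, 0.406250), gamma' = (0.000000, 0.750000); Gamma_uuu = -2.298272, Gamma_uuv = 0.851212, Gamma_uvv = 0.000000, Gamma_vuu = 0.904996, Gamma_vuv = -0.335184, Gamma_vvv = 0.000000
  tau = 1.000000: gamma = (-0.375000, 0.500000), gamma' = (0.000000, 0.750000); Gamma_uuu = -2.256452, Gamma_uuv = 0.809607, Gamma_uvv = 0.000000, Gamma_vuu = 0.799484, Gamma_vuv = -0.286852, Gamma_vvv = 0.000000
step 0: V^u = 0.1250, V^v = -0.2500
step 1: k1 = (-0.055247, 0.098724), k2 = (-0.069022, 0.081929), k3 = (-0.068015, 0.080734), k4 = (-0.072022, 0.064002); V <- V + (h/6)(k1 + 2k2 + 2k3 + k4): V^u = 0.1083, V^v = -0.2297
step 2: k1 = (-0.072209, 0.064169), k2 = (-0.069738, 0.049525), k3 = (-0.069955, 0.049679), k4 = (-0.064196, 0.037964); V <- V + (h/6)(k1 + 2k2 + 2k3 + k4): V^u = 0.0910, V^v = -0.2171
step 3: k1 = (-0.064312, 0.038032), k2 = (-0.057433, 0.029097), k3 = (-0.058028, 0.029399), k4 = (-0.051064, 0.022628); V <- V + (h/6)(k1 + 2k2 + 2k3 + k4): V^u = 0.0765, V^v = -0.2097
step 4: k1 = (-0.051116, 0.022651), k2 = (-0.044774, 0.017631), k3 = (-0.045280, 0.017830), k4 = (-0.039592, 0.014028); V <- V + (h/6)(k1 + 2k2 + 2k3 + k4): V^u = 0.0652, V^v = -0.2053


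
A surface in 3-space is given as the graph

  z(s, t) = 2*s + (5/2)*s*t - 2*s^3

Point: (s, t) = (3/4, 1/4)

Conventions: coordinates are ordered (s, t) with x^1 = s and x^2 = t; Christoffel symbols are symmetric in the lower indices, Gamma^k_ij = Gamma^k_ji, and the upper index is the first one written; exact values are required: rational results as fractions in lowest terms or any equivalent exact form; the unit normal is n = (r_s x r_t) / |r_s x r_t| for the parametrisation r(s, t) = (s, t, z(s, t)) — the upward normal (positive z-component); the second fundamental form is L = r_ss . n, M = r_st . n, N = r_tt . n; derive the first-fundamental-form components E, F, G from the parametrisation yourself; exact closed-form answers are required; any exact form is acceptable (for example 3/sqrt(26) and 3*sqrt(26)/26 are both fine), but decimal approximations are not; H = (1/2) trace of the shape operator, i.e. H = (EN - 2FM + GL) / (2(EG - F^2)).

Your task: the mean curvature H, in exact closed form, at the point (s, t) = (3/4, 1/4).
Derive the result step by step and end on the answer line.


z_s = -3/4, z_t = 15/8, z_ss = -9, z_st = 5/2, z_tt = 0
E = 25/16, F = -45/32, G = 289/64; answer radicand W^2 = 325/64
unnormalised second-form numerators: l = -9, m = 5/2, n = 0; L = l/sqrt(325/64), and similarly M = m/sqrt(W^2), N = n/sqrt(W^2)
H = (E*n - 2*F*m + G*l) / (2*(EG - F^2)*sqrt(W^2)); E*n - 2*F*m + G*l = -2151/64, EG - F^2 = 325/64, so H = (-2151/650)/sqrt(325/64)

Answer: H = -8604*sqrt(13)/21125


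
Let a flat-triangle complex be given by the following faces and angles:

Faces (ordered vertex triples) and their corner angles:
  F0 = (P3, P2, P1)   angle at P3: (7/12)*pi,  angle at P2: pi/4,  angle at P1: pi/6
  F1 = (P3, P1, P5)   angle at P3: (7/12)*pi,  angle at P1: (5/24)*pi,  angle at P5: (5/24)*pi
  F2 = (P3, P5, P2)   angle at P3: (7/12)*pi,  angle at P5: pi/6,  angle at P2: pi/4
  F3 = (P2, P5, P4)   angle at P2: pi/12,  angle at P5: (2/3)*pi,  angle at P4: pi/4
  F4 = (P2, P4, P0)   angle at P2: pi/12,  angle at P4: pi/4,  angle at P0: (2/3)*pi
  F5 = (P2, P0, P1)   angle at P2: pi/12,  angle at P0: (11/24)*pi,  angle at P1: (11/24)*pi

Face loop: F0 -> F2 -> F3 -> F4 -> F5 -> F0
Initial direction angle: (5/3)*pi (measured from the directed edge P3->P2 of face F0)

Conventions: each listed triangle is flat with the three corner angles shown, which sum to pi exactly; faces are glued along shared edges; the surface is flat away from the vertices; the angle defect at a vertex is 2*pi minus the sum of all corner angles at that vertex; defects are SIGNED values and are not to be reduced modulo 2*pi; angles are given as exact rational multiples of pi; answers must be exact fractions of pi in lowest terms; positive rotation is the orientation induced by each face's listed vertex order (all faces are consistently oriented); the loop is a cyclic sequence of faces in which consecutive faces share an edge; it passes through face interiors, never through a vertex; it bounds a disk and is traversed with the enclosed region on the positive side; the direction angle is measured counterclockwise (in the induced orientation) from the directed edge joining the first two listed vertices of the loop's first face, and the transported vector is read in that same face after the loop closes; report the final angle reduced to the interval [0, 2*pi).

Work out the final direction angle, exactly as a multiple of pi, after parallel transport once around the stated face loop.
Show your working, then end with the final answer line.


enclosed vertex P2: corner angles sum to (3/4)*pi, defect = 2*pi - (3/4)*pi = (5/4)*pi
by Gauss-Bonnet the loop rotates the vector by the enclosed defect sum (positive orientation, mod 2*pi)
final angle = (5/3)*pi + (5/4)*pi = (11/12)*pi (mod 2*pi)

Answer: final direction angle = (11/12)*pi


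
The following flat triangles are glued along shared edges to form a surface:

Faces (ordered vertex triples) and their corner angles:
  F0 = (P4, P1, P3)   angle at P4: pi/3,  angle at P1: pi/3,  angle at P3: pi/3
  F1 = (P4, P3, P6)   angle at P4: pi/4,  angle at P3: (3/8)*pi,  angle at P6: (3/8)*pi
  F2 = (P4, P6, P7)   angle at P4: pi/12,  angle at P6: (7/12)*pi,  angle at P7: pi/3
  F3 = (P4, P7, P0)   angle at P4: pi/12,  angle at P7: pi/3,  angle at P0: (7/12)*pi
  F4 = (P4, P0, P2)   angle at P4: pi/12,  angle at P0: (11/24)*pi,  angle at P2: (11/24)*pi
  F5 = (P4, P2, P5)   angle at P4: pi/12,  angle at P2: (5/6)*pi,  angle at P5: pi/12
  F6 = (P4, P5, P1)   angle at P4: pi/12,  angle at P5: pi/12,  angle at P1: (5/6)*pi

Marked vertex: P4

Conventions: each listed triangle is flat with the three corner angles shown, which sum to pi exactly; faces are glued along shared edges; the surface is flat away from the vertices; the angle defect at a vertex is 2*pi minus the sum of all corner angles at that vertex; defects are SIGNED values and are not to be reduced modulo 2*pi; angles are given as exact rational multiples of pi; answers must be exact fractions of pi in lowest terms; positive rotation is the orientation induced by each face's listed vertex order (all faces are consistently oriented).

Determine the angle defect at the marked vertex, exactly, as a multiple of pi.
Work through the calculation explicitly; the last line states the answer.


Sum of corner angles at P4: pi
defect = 2*pi - pi

Answer: defect(P4) = pi


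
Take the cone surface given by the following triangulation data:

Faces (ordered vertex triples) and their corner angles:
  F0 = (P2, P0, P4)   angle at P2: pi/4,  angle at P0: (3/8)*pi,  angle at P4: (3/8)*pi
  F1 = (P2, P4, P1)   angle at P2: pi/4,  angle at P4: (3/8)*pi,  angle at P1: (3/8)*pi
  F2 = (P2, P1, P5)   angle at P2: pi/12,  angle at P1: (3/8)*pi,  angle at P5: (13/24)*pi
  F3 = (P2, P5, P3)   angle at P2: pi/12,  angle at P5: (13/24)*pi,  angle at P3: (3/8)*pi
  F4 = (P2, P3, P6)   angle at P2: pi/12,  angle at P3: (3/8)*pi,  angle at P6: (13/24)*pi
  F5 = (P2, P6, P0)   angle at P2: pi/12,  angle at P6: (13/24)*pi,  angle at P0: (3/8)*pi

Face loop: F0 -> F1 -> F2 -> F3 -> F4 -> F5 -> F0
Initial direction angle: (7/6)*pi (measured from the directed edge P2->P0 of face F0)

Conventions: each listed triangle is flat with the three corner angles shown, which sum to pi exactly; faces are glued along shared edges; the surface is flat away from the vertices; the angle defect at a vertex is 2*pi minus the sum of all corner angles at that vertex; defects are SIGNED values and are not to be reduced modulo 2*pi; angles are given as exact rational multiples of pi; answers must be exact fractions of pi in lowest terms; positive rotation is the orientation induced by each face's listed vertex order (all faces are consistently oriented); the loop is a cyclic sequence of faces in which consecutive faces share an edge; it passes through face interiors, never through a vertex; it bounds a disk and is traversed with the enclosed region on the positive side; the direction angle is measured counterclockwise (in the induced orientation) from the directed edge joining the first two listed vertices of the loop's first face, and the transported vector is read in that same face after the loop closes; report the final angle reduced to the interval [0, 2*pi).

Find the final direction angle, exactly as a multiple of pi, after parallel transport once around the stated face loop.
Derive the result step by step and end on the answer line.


enclosed vertex P2: corner angles sum to (5/6)*pi, defect = 2*pi - (5/6)*pi = (7/6)*pi
holonomy = initial angle + sum of enclosed defects (mod 2*pi), positive in the induced orientation
final angle = (7/6)*pi + (7/6)*pi = pi/3 (mod 2*pi)

Answer: final direction angle = pi/3


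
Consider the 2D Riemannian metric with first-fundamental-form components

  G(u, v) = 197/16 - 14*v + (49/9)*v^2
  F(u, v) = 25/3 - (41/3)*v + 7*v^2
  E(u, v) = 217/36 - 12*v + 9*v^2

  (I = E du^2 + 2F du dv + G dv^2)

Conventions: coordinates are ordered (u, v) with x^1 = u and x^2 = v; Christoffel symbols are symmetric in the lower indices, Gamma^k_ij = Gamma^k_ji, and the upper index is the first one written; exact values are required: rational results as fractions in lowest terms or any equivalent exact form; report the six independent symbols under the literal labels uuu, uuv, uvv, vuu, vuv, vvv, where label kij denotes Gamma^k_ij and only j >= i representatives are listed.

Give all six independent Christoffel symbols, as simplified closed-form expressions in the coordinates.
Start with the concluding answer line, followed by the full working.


Answer: Gamma_uuu = (326592*v^3 - 855360*v^2 + 813888*v - 259200)/(42436*v^2 - 22608*v + 24741), Gamma_uuv = (254016*v^3 - 822528*v^2 + 1009908*v - 382968)/(42436*v^2 - 22608*v + 24741), Gamma_uvv = (197568*v^3 - 762048*v^2 + 1154328*v - 569916)/(42436*v^2 - 22608*v + 24741), Gamma_vuu = (-419904*v^3 + 839808*v^2 - 654480*v + 187488)/(42436*v^2 - 22608*v + 24741), Gamma_vuv = (-326592*v^3 + 855360*v^2 - 813888*v + 259200)/(42436*v^2 - 22608*v + 24741), Gamma_vvv = (-254016*v^3 + 822528*v^2 - 967472*v + 371664)/(42436*v^2 - 22608*v + 24741)

E = 217/36 - 12*v + 9*v^2; F = 25/3 - (41/3)*v + 7*v^2; G = 197/16 - 14*v + (49/9)*v^2
Gamma^k_ij = (1/2) g^{kl} (d_i g_jl + d_j g_il - d_l g_ij), with g^inv = (1/(EG-F^2)) [[G, -F], [-F, E]]
first partials: E_u = 0, E_v = -12 + 18*v, F_u = 0, F_v = -41/3 + 14*v, G_u = 0, G_v = -14 + (98/9)*v
D = EG - F^2 = 2749/576 - (157/36)*v + (10609/1296)*v^2
expanded: Gamma^u_uu = (G E_u - 2F F_u + F E_v)/(2D), Gamma^u_uv = (G E_v - F G_u)/(2D), Gamma^u_vv = (2G F_v - G G_u - F G_v)/(2D), Gamma^v_uu = (2E F_u - E E_v - F E_u)/(2D), Gamma^v_uv = (E G_u - F E_v)/(2D), Gamma^v_vv = (E G_v - 2F F_v + F G_u)/(2D); substitute and cancel common factors


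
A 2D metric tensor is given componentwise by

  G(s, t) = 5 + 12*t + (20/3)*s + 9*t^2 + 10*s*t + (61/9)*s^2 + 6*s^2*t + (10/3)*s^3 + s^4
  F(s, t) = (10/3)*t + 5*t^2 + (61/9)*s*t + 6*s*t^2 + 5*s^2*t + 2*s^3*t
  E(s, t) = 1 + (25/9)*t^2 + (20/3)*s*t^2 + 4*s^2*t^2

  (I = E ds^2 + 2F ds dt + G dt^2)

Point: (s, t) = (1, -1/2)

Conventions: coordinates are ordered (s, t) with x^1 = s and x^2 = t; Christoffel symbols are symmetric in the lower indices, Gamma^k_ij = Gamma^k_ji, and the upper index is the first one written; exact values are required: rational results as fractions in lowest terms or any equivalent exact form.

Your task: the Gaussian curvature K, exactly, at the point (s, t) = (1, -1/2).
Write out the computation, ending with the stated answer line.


E = 157/36, F = -209/36, G = 397/36, EG - F^2 = 259/18 at the point
E_s = 11/3, E_t = -121/9, F_s = -89/9, F_t = 55/9, G_s = 209/9, G_t = 19
E_tt = 242/9, F_st = 151/9, G_ss = 356/9
The intrinsic route: Brioschi's K = (det M1 - det M2)/(EG - F^2)^2.
M1 = [[-E_tt/2 + F_st - G_ss/2, E_s/2, F_s - E_t/2], [F_t - G_s/2, E, F], [G_t/2, F, G]] = [[-148/9, 11/6, -19/6], [-11/2, 157/36, -209/36], [19/2, -209/36, 397/36]]; det M1 = -31825/162
M2 = [[0, E_t/2, G_s/2], [E_t/2, E, F], [G_s/2, F, G]] = [[0, -121/18, 209/18], [-121/18, 157/36, -209/36], [209/18, -209/36, 397/36]]; det M2 = -29161/162
det M1 - det M2 = -148/9; K = -148/9 / (259/18)^2 = -144/1813

Answer: K = -144/1813


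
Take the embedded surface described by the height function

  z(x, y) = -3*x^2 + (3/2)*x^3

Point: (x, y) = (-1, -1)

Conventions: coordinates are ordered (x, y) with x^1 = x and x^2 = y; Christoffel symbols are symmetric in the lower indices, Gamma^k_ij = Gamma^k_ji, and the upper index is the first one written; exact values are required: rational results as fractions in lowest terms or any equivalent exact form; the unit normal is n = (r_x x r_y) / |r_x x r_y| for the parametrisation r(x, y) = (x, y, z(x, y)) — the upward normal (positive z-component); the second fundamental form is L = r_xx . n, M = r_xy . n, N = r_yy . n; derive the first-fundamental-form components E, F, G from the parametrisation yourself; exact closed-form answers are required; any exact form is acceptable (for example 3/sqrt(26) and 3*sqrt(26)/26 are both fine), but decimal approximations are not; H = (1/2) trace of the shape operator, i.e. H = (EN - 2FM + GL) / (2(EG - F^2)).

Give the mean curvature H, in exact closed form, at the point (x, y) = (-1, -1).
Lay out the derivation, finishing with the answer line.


z_x = 21/2, z_y = 0, z_xx = -15, z_xy = 0, z_yy = 0
E = 445/4, F = 0, G = 1; answer radicand W^2 = 445/4
unnormalised second-form numerators: l = -15, m = 0, n = 0; L = l/sqrt(445/4), and similarly M = m/sqrt(W^2), N = n/sqrt(W^2)
H = (E*n - 2*F*m + G*l) / (2*(EG - F^2)*sqrt(W^2)); E*n - 2*F*m + G*l = -15, EG - F^2 = 445/4, so H = (-6/89)/sqrt(445/4)

Answer: H = -12*sqrt(445)/39605


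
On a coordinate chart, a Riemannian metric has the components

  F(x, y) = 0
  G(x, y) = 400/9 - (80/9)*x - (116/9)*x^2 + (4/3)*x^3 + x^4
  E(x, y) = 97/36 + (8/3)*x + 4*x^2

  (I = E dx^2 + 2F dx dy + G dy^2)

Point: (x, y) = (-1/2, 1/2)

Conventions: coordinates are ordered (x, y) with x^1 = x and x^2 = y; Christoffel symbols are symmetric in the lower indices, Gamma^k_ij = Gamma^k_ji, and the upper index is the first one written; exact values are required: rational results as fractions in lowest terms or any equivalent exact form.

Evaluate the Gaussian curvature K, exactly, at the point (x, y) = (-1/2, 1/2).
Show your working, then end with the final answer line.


E = 85/36, F = 0, G = 729/16, EG - F^2 = 6885/64 at the point
E_x = -4/3, E_y = 0, F_x = 0, F_y = 0, G_x = 9/2, G_y = 0
E_yy = 0, F_xy = 0, G_xx = -241/9
The intrinsic route: Brioschi's K = (det M1 - det M2)/(EG - F^2)^2.
M1 = [[-E_yy/2 + F_xy - G_xx/2, E_x/2, F_x - E_y/2], [F_y - G_x/2, E, F], [G_y/2, F, G]] = [[241/18, -2/3, 0], [-9/4, 85/36, 0], [0, 0, 729/16]]; det M1 = 175617/128
M2 = [[0, E_y/2, G_x/2], [E_y/2, E, F], [G_x/2, F, G]] = [[0, 0, 9/4], [0, 85/36, 0], [9/4, 0, 729/16]]; det M2 = -765/64
det M1 - det M2 = 177147/128; K = 177147/128 / (6885/64)^2 = 864/7225

Answer: K = 864/7225


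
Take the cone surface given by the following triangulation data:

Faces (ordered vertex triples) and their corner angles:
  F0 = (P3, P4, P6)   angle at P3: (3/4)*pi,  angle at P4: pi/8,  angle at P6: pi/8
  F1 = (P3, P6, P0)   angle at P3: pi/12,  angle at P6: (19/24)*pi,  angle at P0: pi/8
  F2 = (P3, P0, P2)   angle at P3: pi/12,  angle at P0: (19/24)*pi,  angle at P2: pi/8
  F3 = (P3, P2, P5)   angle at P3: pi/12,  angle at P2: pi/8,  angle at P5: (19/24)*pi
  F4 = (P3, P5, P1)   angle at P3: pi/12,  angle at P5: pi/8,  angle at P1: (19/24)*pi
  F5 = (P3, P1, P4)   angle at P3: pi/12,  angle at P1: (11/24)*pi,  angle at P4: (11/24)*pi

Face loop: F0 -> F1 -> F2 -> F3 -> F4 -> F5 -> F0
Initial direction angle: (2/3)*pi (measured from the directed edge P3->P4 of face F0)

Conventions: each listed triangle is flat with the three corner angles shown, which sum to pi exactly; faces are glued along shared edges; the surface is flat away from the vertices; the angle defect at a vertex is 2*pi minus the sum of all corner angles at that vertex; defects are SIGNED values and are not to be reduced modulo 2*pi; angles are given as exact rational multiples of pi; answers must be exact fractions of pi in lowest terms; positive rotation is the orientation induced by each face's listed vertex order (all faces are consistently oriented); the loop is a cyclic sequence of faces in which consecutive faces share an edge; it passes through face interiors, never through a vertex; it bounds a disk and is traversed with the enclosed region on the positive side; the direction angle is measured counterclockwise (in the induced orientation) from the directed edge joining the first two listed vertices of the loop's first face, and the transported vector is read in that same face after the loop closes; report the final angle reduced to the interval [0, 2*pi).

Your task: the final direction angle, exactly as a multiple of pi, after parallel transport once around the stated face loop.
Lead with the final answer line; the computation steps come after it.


Answer: final direction angle = (3/2)*pi

enclosed vertex P3: corner angles sum to (7/6)*pi, defect = 2*pi - (7/6)*pi = (5/6)*pi
the rotation equals the total enclosed defect, so the final angle is initial + defects (mod 2*pi)
final angle = (2/3)*pi + (5/6)*pi = (3/2)*pi (mod 2*pi)


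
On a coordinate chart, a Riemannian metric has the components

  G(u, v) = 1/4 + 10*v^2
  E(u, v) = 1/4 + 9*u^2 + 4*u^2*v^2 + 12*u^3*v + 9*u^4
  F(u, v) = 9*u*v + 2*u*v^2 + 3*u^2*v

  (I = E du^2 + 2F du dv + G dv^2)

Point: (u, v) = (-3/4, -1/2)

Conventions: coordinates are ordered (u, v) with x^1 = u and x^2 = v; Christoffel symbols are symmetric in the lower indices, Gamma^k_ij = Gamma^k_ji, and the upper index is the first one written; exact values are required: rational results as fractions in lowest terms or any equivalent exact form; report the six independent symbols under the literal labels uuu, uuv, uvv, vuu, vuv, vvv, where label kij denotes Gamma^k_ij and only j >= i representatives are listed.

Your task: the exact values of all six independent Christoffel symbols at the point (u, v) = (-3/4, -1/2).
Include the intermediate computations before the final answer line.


E = 2881/256, F = 69/32, G = 11/4 at the point
E_u = -645/16, E_v = -117/16, F_u = -7/4, F_v = -57/16, G_u = 0, G_v = -10
EG - F^2 = 13465/512;  g^inv = (512/13465) * [[11/4, -69/32], [-69/32, 2881/256]]
first-kind symbols [ij,l] = (1/2)(d_i g_jl + d_j g_il - d_l g_ij): [uu,u] = E_u/2 = -645/32, [uu,v] = F_u - E_v/2 = 61/32, [uv,u] = E_v/2 = -117/32, [uv,v] = G_u/2 = 0, [vv,u] = F_v - G_u/2 = -57/16, [vv,v] = G_v/2 = -5
Gamma^u_ij = (G*[ij,u] - F*[ij,v])/(EG - F^2), Gamma^v_ij = (E*[ij,v] - F*[ij,u])/(EG - F^2)

Answer: Gamma_uuu = -60969/26930, Gamma_uuv = -5148/13465, Gamma_uvv = 504/13465, Gamma_vuu = 531781/215440, Gamma_vuv = 8073/26930, Gamma_vvv = -24877/13465


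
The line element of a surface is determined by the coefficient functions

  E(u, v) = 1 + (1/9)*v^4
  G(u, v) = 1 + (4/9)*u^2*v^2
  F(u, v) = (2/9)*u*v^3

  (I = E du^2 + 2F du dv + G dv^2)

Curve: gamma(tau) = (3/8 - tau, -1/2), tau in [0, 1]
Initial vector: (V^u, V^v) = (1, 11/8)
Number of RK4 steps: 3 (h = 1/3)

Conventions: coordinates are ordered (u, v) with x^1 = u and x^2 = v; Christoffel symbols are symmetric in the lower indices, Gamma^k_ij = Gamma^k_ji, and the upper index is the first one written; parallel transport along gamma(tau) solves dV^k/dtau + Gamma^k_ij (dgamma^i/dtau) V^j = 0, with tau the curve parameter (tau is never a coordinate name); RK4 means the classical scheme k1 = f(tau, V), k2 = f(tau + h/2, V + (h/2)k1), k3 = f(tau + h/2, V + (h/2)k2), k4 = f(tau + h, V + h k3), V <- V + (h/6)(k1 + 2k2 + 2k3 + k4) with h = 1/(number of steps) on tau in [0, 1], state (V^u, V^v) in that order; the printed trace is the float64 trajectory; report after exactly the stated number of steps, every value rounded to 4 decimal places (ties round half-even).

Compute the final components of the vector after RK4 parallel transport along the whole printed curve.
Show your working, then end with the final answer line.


gamma'(tau) = (-1, 0); f(tau, V)^k = -Gamma^k_ij(gamma(tau)) gamma'^i(tau) V^j; h = 1/3; intermediate values shown to 6 dp
curve data and Christoffel symbols at the stage parameters:
  tau = 0.000000: gamma = (0.375000, -0.500000), gamma' = (-1.000000, 0.000000); Gamma_uuu = 0.000000, Gamma_uuv = -0.027165, Gamma_uvv = 0.020374, Gamma_vuu = 0.000000, Gamma_vuv = 0.040747, Gamma_vvv = -0.030560
  tau = 0.166667: gamma = (0.208333, -0.500000), gamma' = (-1.000000, 0.000000); Gamma_uuu = 0.000000, Gamma_uuv = -0.027455, Gamma_uvv = 0.011439, Gamma_vuu = 0.000000, Gamma_vuv = 0.022879, Gamma_vvv = -0.009533
  tau = 0.333333: gamma = (0.041667, -0.500000), gamma' = (-1.000000, 0.000000); Gamma_uuu = 0.000000, Gamma_uuv = -0.027581, Gamma_uvv = 0.002298, Gamma_vuu = 0.000000, Gamma_vuv = 0.004597, Gamma_vvv = -0.000383
  tau = 0.500000: gamma = (-0.125000, -0.500000), gamma' = (-1.000000, 0.000000); Gamma_uuu = 0.000000, Gamma_uuv = -0.027539, Gamma_uvv = -0.006885, Gamma_vuu = 0.000000, Gamma_vuv = -0.013769, Gamma_vvv = -0.003442
  tau = 0.666667: gamma = (-0.291667, -0.500000), gamma' = (-1.000000, 0.000000); Gamma_uuu = 0.000000, Gamma_uuv = -0.027330, Gamma_uvv = -0.015942, Gamma_vuu = 0.000000, Gamma_vuv = -0.031885, Gamma_vvv = -0.018599
  tau = 0.833333: gamma = (-0.458333, -0.500000), gamma' = (-1.000000, 0.000000); Gamma_uuu = 0.000000, Gamma_uuv = -0.026961, Gamma_uvv = -0.024714, Gamma_vuu = 0.000000, Gamma_vuv = -0.049429, Gamma_vvv = -0.045310
  tau = 1.000000: gamma = (-0.625000, -0.500000), gamma' = (-1.000000, 0.000000); Gamma_uuu = 0.000000, Gamma_uuv = -0.026446, Gamma_uvv = -0.033058, Gamma_vuu = 0.000000, Gamma_vuv = -0.066116, Gamma_vvv = -0.082645
step 0: V^u = 1.0000, V^v = 1.3750
step 1: k1 = (-0.037351, 0.056027), k2 = (-0.038007, 0.031672), k3 = (-0.037895, 0.031579), k4 = (-0.038214, 0.006369); V <- V + (h/6)(k1 + 2k2 + 2k3 + k4): V^u = 0.9874, V^v = 1.3855
step 2: k1 = (-0.038213, 0.006369), k2 = (-0.038184, -0.019092), k3 = (-0.038067, -0.019034), k4 = (-0.037692, -0.043974); V <- V + (h/6)(k1 + 2k2 + 2k3 + k4): V^u = 0.9747, V^v = 1.3792
step 3: k1 = (-0.037692, -0.043974), k2 = (-0.036987, -0.067809), k3 = (-0.036879, -0.067612), k4 = (-0.035878, -0.089695); V <- V + (h/6)(k1 + 2k2 + 2k3 + k4): V^u = 0.9624, V^v = 1.3567

Answer: V^u = 0.9624, V^v = 1.3567


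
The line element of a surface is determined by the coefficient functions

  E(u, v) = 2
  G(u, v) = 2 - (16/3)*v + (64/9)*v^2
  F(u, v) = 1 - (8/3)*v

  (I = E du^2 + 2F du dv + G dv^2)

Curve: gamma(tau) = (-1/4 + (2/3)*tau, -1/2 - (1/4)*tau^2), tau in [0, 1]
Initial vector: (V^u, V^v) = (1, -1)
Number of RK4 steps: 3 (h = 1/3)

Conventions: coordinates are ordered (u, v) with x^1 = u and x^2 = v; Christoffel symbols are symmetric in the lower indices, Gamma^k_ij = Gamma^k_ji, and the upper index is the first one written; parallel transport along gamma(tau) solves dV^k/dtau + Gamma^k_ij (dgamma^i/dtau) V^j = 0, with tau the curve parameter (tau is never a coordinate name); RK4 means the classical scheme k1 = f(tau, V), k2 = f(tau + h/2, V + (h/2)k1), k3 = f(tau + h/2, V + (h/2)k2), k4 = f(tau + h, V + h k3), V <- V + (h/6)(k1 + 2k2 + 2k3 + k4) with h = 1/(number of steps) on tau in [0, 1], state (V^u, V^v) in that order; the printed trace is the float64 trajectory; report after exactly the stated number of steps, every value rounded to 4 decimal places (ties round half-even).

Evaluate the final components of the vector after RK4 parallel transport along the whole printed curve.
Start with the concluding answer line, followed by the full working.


Answer: V^u = 1.0673, V^v = -0.8227

gamma'(tau) = (2/3, -(1/2)*tau); f(tau, V)^k = -Gamma^k_ij(gamma(tau)) gamma'^i(tau) V^j; h = 1/3; intermediate values shown to 6 dp
curve data and Christoffel symbols at the stage parameters:
  tau = 0.000000: gamma = (-0.250000, -0.500000), gamma' = (0.666667, 0.000000); Gamma_uuu = 0.000000, Gamma_uuv = 0.000000, Gamma_uvv = -0.358209, Gamma_vuu = 0.000000, Gamma_vuv = 0.000000, Gamma_vvv = -0.835821
  tau = 0.166667: gamma = (-0.138889, -0.506944), gamma' = (0.666667, -0.083333); Gamma_uuu = 0.000000, Gamma_uuv = 0.000000, Gamma_uvv = -0.354082, Gamma_vuu = 0.000000, Gamma_vuv = 0.000000, Gamma_vvv = -0.832749
  tau = 0.333333: gamma = (-0.027778, -0.527778), gamma' = (0.666667, -0.166667); Gamma_uuu = 0.000000, Gamma_uuv = 0.000000, Gamma_uvv = -0.342073, Gamma_vuu = 0.000000, Gamma_vuv = 0.000000, Gamma_vvv = -0.823509
  tau = 0.500000: gamma = (0.083333, -0.562500), gamma' = (0.666667, -0.250000); Gamma_uuu = 0.000000, Gamma_uuv = 0.000000, Gamma_uvv = -0.323232, Gamma_vuu = 0.000000, Gamma_vuv = 0.000000, Gamma_vvv = -0.808081
  tau = 0.666667: gamma = (0.194444, -0.611111), gamma' = (0.666667, -0.333333); Gamma_uuu = 0.000000, Gamma_uuv = 0.000000, Gamma_uvv = -0.299123, Gamma_vuu = 0.000000, Gamma_vuv = 0.000000, Gamma_vvv = -0.786583
  tau = 0.833333: gamma = (0.305556, -0.673611), gamma' = (0.666667, -0.416667); Gamma_uuu = 0.000000, Gamma_uuv = 0.000000, Gamma_uvv = -0.271575, Gamma_vuu = 0.000000, Gamma_vuv = 0.000000, Gamma_vvv = -0.759403
  tau = 1.000000: gamma = (0.416667, -0.750000), gamma' = (0.666667, -0.500000); Gamma_uuu = 0.000000, Gamma_uuv = 0.000000, Gamma_uvv = -0.242424, Gamma_vuu = 0.000000, Gamma_vuv = 0.000000, Gamma_vvv = -0.727273
step 0: V^u = 1.0000, V^v = -1.0000
step 1: k1 = (0.000000, 0.000000), k2 = (0.029507, 0.069396), k3 = (0.029166, 0.068593), k4 = (0.055709, 0.134113); V <- V + (h/6)(k1 + 2k2 + 2k3 + k4): V^u = 1.0096, V^v = -0.9772
step 2: k1 = (0.055713, 0.134124), k2 = (0.077161, 0.192902), k3 = (0.076369, 0.190923), k4 = (0.091091, 0.239534); V <- V + (h/6)(k1 + 2k2 + 2k3 + k4): V^u = 1.0348, V^v = -0.9138
step 3: k1 = (0.091114, 0.239596), k2 = (0.098885, 0.276511), k3 = (0.098189, 0.274564), k4 = (0.099671, 0.299014); V <- V + (h/6)(k1 + 2k2 + 2k3 + k4): V^u = 1.0673, V^v = -0.8227


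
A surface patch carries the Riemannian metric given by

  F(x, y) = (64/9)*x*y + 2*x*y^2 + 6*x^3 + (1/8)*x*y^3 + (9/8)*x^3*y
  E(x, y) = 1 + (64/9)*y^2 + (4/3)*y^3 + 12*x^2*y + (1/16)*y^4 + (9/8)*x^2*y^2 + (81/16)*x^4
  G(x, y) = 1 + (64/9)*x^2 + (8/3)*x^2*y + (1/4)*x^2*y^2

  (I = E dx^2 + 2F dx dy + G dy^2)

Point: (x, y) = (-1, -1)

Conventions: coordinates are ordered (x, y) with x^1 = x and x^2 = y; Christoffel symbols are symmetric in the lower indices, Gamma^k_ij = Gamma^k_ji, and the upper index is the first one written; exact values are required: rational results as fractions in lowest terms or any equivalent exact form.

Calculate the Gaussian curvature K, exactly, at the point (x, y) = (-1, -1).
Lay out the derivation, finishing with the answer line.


E = 37/36, F = 13/36, G = 205/36, EG - F^2 = 103/18 at the point
E_x = 3/2, E_y = -13/18, F_x = 169/18, F_y = -83/18, G_x = -169/18, G_y = 13/6
E_yy = 83/9, F_xy = 247/36, G_xx = 169/18
Brioschi: K = (det M1 - det M2) / (EG - F^2)^2 with the standard first/second-derivative matrices M1, M2.
M1 = [[-E_yy/2 + F_xy - G_xx/2, E_x/2, F_x - E_y/2], [F_y - G_x/2, E, F], [G_y/2, F, G]] = [[-22/9, 3/4, 39/4], [1/12, 37/36, 13/36], [13/12, 13/36, 205/36]]; det M1 = -15949/648
M2 = [[0, E_y/2, G_x/2], [E_y/2, E, F], [G_x/2, F, G]] = [[0, -13/36, -169/36], [-13/36, 37/36, 13/36], [-169/36, 13/36, 205/36]]; det M2 = -14365/648
det M1 - det M2 = -22/9; K = -22/9 / (103/18)^2 = -792/10609

Answer: K = -792/10609


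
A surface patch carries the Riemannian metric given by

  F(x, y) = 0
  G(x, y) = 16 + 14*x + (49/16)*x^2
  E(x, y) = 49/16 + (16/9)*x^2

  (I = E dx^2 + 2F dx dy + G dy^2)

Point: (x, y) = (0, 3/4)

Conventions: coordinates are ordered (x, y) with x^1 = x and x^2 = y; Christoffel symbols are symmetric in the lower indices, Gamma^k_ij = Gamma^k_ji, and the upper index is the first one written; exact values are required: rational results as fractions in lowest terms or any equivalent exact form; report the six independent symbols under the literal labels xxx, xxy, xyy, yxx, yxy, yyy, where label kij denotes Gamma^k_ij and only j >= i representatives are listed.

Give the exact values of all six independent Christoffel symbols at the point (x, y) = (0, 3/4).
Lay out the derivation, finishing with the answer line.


E = 49/16, F = 0, G = 16 at the point
E_x = 0, E_y = 0, F_x = 0, F_y = 0, G_x = 14, G_y = 0
EG - F^2 = 49;  g^inv = (1/49) * [[16, 0], [0, 49/16]]
first-kind symbols [ij,l] = (1/2)(d_i g_jl + d_j g_il - d_l g_ij): [xx,x] = E_x/2 = 0, [xx,y] = F_x - E_y/2 = 0, [xy,x] = E_y/2 = 0, [xy,y] = G_x/2 = 7, [yy,x] = F_y - G_x/2 = -7, [yy,y] = G_y/2 = 0
Gamma^x_ij = (G*[ij,x] - F*[ij,y])/(EG - F^2), Gamma^y_ij = (E*[ij,y] - F*[ij,x])/(EG - F^2)

Answer: Gamma_xxx = 0, Gamma_xxy = 0, Gamma_xyy = -16/7, Gamma_yxx = 0, Gamma_yxy = 7/16, Gamma_yyy = 0


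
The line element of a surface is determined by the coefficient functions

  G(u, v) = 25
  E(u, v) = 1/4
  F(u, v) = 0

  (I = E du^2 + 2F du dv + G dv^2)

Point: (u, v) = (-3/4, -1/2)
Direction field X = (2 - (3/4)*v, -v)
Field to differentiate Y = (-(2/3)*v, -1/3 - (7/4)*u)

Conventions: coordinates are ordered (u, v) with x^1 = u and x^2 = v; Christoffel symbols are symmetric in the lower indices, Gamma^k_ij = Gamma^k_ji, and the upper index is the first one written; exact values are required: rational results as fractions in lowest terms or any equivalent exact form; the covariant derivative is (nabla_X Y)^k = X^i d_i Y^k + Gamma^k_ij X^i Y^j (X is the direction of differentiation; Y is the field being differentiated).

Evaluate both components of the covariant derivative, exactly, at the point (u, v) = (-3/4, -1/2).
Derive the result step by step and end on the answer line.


E = 1/4, F = 0, G = 25 at the point
E_u = 0, E_v = 0, F_u = 0, F_v = 0, G_u = 0, G_v = 0
EG - F^2 = 25/4;  g^inv = (4/25) * [[25, 0], [0, 1/4]]
first-kind symbols [ij,l] = (1/2)(d_i g_jl + d_j g_il - d_l g_ij): [uu,u] = E_u/2 = 0, [uu,v] = F_u - E_v/2 = 0, [uv,u] = E_v/2 = 0, [uv,v] = G_u/2 = 0, [vv,u] = F_v - G_u/2 = 0, [vv,v] = G_v/2 = 0
Gamma^u_ij = (G*[ij,u] - F*[ij,v])/(EG - F^2), Gamma^v_ij = (E*[ij,v] - F*[ij,u])/(EG - F^2)
Gamma_uuu = 0, Gamma_uuv = 0, Gamma_uvv = 0, Gamma_vuu = 0, Gamma_vuv = 0, Gamma_vvv = 0
X = (19/8, 1/2), Y = (1/3, 47/48) at the point

Answer: (nabla_X Y)^u = -1/3, (nabla_X Y)^v = -133/32


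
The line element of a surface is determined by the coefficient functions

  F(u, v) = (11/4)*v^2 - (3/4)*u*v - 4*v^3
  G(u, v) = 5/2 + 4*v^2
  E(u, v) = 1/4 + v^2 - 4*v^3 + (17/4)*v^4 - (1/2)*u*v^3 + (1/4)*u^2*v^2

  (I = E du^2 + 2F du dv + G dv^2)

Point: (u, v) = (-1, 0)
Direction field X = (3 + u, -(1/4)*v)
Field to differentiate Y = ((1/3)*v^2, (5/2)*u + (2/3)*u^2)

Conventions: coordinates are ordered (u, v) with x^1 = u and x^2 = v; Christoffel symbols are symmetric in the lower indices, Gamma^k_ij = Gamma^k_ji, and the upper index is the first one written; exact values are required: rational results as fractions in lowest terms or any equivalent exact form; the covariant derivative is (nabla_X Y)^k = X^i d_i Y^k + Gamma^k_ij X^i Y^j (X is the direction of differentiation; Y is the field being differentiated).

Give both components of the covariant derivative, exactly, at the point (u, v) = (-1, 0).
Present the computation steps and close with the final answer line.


E = 1/4, F = 0, G = 5/2 at the point
E_u = 0, E_v = 0, F_u = 0, F_v = 3/4, G_u = 0, G_v = 0
EG - F^2 = 5/8;  g^inv = (8/5) * [[5/2, 0], [0, 1/4]]
first-kind symbols [ij,l] = (1/2)(d_i g_jl + d_j g_il - d_l g_ij): [uu,u] = E_u/2 = 0, [uu,v] = F_u - E_v/2 = 0, [uv,u] = E_v/2 = 0, [uv,v] = G_u/2 = 0, [vv,u] = F_v - G_u/2 = 3/4, [vv,v] = G_v/2 = 0
Gamma^u_ij = (G*[ij,u] - F*[ij,v])/(EG - F^2), Gamma^v_ij = (E*[ij,v] - F*[ij,u])/(EG - F^2)
Gamma_uuu = 0, Gamma_uuv = 0, Gamma_uvv = 3, Gamma_vuu = 0, Gamma_vuv = 0, Gamma_vvv = 0
X = (2, 0), Y = (0, -11/6) at the point

Answer: (nabla_X Y)^u = 0, (nabla_X Y)^v = 7/3


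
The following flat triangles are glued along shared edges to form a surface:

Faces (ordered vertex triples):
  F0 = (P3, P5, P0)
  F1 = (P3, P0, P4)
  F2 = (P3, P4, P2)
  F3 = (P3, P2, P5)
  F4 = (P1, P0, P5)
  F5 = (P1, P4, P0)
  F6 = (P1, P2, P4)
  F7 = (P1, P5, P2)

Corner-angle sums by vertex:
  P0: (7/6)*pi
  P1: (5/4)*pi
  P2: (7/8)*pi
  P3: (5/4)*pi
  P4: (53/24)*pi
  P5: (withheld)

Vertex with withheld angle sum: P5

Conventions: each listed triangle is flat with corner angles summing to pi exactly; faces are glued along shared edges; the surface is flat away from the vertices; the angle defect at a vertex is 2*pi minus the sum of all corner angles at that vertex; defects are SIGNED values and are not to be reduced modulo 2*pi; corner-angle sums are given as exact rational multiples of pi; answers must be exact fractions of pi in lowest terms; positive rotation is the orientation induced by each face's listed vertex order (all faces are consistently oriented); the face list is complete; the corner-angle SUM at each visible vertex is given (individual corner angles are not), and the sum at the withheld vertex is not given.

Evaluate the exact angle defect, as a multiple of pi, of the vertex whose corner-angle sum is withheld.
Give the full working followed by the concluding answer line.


V = 6, E = 12, F = 8; chi = V - E + F = 2
Gauss-Bonnet: total defect = 2*pi*chi = 4*pi; visible defects sum to (13/4)*pi

Answer: defect(P5) = (3/4)*pi
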